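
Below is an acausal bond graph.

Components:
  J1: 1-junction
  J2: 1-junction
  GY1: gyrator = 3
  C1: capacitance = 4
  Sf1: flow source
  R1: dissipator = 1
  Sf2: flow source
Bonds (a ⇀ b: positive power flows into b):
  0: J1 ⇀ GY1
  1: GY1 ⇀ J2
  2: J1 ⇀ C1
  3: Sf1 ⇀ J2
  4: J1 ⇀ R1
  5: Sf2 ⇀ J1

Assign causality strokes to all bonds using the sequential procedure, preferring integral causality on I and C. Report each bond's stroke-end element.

β3 →Sf1  (Sf1: flow source, stroke at near end)
β5 →Sf2  (source Sf2 imposes f)
β0 →J1  (J1 flow already set via bond 5)
β2 →J1  (common-f at J1 fixed by 5)
β4 →J1  (common-f at J1 fixed by 5)
β1 →J2  (J2 flow already set via bond 3)

β0 stroke→J1
β1 stroke→J2
β2 stroke→J1
β3 stroke→Sf1
β4 stroke→J1
β5 stroke→Sf2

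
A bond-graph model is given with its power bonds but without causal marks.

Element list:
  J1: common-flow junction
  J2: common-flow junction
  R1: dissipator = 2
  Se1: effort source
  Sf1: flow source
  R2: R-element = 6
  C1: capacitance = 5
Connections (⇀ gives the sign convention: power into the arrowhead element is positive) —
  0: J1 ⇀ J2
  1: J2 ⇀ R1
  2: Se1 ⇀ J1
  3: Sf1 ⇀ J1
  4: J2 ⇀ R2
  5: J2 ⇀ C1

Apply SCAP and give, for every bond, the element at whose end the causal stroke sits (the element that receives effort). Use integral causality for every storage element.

#2 →J1  (Se1 fixes effort; stroke away)
#3 →Sf1  (Sf1 fixes flow; stroke at Sf1)
#0 →J1  (J1 flow already set via bond 3)
#1 →J2  (J2 flow already set via bond 0)
#4 →J2  (J2: bond 0 brought flow, rest push out)
#5 →J2  (J2: bond 0 brought flow, rest push out)

bond 0 stroke at J1
bond 1 stroke at J2
bond 2 stroke at J1
bond 3 stroke at Sf1
bond 4 stroke at J2
bond 5 stroke at J2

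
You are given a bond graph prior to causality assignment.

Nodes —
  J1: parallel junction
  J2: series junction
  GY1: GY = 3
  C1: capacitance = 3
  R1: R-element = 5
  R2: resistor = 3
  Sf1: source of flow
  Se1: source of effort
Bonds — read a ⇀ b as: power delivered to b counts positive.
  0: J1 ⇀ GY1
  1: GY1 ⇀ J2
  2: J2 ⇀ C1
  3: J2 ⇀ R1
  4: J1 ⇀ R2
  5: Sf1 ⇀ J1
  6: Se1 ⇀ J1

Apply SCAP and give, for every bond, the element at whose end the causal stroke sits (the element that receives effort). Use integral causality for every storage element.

bond 5 →Sf1  (Sf1 (Sf) sets flow on bond)
bond 6 →J1  (Se1 fixes effort; stroke away)
bond 0 →GY1  (J1: bond 6 brought effort, rest push out)
bond 4 →R2  (J1: bond 6 brought effort, rest push out)
bond 1 →GY1  (GY1 both-in/both-out from 0)
bond 2 →J2  (J2 flow already set via bond 1)
bond 3 →J2  (J2: bond 1 brought flow, rest push out)

#0 →GY1
#1 →GY1
#2 →J2
#3 →J2
#4 →R2
#5 →Sf1
#6 →J1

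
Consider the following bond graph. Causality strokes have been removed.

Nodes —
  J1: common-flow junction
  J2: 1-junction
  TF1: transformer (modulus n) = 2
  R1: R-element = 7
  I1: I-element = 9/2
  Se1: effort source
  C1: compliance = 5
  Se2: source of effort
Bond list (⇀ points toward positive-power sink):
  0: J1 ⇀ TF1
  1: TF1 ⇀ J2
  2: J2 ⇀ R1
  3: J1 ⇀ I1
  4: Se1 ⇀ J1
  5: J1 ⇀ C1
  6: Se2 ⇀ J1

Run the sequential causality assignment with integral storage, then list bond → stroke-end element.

bond 0 →J1
bond 1 →TF1
bond 2 →J2
bond 3 →I1
bond 4 →J1
bond 5 →J1
bond 6 →J1

#4 →J1  (Se1: effort source, stroke at far end)
#6 →J1  (Se2 fixes effort; stroke away)
#3 →I1  (prefer integral on I1)
#0 →J1  (common-f at J1 fixed by 3)
#5 →J1  (J1: bond 3 brought flow, rest push out)
#1 →TF1  (TF TF1: opposite of bond 0)
#2 →J2  (J2: bond 1 brought flow, rest push out)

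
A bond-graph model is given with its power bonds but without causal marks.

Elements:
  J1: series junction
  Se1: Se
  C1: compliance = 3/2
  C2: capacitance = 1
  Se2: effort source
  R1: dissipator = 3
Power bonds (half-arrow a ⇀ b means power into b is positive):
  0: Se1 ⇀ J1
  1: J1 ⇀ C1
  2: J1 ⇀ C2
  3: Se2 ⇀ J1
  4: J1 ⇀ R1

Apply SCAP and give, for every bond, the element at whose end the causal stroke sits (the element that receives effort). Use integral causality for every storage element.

#0 |J1  (Se1 (Se) sets effort on bond)
#3 |J1  (Se2 fixes effort; stroke away)
#1 |J1  (C1 integral (e out))
#2 |J1  (C2: C, integral causality)
#4 |R1  (J1: last free bond brings flow in)

β0 |J1
β1 |J1
β2 |J1
β3 |J1
β4 |R1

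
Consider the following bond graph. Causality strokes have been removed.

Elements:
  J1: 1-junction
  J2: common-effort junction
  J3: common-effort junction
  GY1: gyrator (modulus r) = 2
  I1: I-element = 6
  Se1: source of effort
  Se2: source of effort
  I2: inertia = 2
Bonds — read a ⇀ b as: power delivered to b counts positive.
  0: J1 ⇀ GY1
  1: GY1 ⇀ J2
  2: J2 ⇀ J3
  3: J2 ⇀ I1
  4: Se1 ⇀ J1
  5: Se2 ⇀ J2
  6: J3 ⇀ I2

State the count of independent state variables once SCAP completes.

2  (I1, I2 all integral)

β4 stroke at J1  (Se1 fixes effort; stroke away)
β5 stroke at J2  (Se2: effort source, stroke at far end)
β0 stroke at GY1  (J1 needs exactly one f-in)
β1 stroke at GY1  (0-jn J2 has e-setter on 5)
β2 stroke at J3  (J2: bond 5 brought effort, rest push out)
β3 stroke at I1  (J2: bond 5 brought effort, rest push out)
β6 stroke at I2  (common-e at J3 fixed by 2)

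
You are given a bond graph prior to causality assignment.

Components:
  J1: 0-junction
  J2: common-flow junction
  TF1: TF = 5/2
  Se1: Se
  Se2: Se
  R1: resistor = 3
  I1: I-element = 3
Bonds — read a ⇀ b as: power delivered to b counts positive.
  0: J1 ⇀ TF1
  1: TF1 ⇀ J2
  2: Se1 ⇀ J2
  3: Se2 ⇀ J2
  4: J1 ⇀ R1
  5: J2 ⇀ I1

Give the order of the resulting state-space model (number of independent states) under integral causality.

1  (I1 all integral)

β2 stroke at J2  (Se1 (Se) sets effort on bond)
β3 stroke at J2  (Se2 fixes effort; stroke away)
β5 stroke at I1  (prefer integral on I1)
β1 stroke at J2  (J2: bond 5 brought flow, rest push out)
β0 stroke at TF1  (TF1: transformer flips bond 1)
β4 stroke at J1  (only one effort-in slot at J1)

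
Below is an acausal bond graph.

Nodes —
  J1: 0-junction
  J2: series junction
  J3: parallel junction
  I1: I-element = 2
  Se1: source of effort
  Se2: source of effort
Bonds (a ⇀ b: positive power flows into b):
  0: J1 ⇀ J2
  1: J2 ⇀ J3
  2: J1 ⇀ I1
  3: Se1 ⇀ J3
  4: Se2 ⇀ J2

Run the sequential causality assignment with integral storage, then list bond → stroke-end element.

bond 0 stroke→J1
bond 1 stroke→J2
bond 2 stroke→I1
bond 3 stroke→J3
bond 4 stroke→J2

β3 |J3  (Se1 (Se) sets effort on bond)
β4 |J2  (Se2: effort source, stroke at far end)
β1 |J2  (J3: bond 3 brought effort, rest push out)
β0 |J1  (only one flow-in slot at J2)
β2 |I1  (J1: bond 0 brought effort, rest push out)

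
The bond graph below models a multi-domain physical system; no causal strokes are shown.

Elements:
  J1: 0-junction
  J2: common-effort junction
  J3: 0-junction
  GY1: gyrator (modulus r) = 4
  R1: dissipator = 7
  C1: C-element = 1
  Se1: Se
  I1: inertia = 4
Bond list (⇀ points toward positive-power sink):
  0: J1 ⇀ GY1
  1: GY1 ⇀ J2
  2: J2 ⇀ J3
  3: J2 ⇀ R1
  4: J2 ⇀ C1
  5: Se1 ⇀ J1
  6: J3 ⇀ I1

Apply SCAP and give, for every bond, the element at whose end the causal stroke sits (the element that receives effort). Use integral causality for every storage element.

#0 →GY1
#1 →GY1
#2 →J3
#3 →R1
#4 →J2
#5 →J1
#6 →I1

b5 →J1  (source Se1 imposes e)
b0 →GY1  (common-e at J1 fixed by 5)
b1 →GY1  (through GY1, causality inverts; strokes same side of GY1)
b4 →J2  (C1 integral (e out))
b2 →J3  (J2 effort already set via bond 4)
b3 →R1  (J2: bond 4 brought effort, rest push out)
b6 →I1  (J3 effort already set via bond 2)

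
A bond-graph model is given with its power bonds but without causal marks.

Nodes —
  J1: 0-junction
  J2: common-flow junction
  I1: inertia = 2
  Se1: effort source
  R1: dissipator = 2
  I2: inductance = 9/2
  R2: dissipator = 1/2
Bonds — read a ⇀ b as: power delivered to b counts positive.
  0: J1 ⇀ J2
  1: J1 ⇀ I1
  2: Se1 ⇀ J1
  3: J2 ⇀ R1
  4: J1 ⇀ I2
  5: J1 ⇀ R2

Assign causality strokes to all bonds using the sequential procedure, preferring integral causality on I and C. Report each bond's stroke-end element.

β0 →J2
β1 →I1
β2 →J1
β3 →R1
β4 →I2
β5 →R2

b2 |J1  (Se1 (Se) sets effort on bond)
b0 |J2  (J1: bond 2 brought effort, rest push out)
b1 |I1  (J1: bond 2 brought effort, rest push out)
b4 |I2  (common-e at J1 fixed by 2)
b5 |R2  (J1 effort already set via bond 2)
b3 |R1  (closing 1-jn rule on J2)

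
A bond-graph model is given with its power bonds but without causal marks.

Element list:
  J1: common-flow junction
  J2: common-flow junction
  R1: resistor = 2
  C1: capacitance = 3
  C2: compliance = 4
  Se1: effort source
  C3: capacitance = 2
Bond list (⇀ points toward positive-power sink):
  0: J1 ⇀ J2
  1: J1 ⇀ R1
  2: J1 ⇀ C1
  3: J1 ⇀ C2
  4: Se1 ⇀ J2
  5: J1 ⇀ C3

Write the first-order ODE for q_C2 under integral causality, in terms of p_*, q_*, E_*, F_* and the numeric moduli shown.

b4 |J2  (Se1 (Se) sets effort on bond)
b0 |J1  (only one flow-in slot at J2)
b2 |J1  (C1 integral (e out))
b3 |J1  (C2 integral (e out))
b5 |J1  (C3 outputs effort q/C3)
b1 |R1  (only one flow-in slot at J1)

dq_C2/dt = E_Se1/2 - q_C1/6 - q_C2/8 - q_C3/4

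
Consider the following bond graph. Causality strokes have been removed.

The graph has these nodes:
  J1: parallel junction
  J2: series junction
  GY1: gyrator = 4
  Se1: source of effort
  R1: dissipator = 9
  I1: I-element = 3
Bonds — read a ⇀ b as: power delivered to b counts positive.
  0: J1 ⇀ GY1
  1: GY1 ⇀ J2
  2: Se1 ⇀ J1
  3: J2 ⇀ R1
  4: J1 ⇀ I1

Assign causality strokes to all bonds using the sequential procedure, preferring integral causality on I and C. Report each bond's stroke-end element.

#0 →GY1
#1 →GY1
#2 →J1
#3 →J2
#4 →I1

#2 stroke→J1  (Se1: effort source, stroke at far end)
#0 stroke→GY1  (J1: bond 2 brought effort, rest push out)
#4 stroke→I1  (common-e at J1 fixed by 2)
#1 stroke→GY1  (GY1 both-in/both-out from 0)
#3 stroke→J2  (J2: bond 1 brought flow, rest push out)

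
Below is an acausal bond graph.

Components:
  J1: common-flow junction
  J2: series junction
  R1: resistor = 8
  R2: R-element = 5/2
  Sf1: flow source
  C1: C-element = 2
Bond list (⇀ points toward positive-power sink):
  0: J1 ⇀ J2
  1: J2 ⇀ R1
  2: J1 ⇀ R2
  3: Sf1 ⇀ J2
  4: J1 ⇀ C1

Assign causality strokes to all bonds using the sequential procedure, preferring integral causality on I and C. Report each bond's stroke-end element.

#3 stroke→Sf1  (Sf1 fixes flow; stroke at Sf1)
#0 stroke→J2  (J2 flow already set via bond 3)
#1 stroke→J2  (J2 flow already set via bond 3)
#2 stroke→J1  (common-f at J1 fixed by 0)
#4 stroke→J1  (1-jn J1 has f-setter on 0)

b0 stroke at J2
b1 stroke at J2
b2 stroke at J1
b3 stroke at Sf1
b4 stroke at J1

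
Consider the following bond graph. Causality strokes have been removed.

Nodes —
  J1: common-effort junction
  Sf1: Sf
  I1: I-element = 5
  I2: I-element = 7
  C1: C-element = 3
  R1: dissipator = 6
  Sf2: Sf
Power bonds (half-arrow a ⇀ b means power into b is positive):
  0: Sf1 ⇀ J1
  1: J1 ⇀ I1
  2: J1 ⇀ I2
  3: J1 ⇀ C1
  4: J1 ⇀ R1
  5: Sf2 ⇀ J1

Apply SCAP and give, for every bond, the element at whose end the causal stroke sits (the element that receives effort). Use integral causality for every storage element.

bond 0 stroke at Sf1  (source Sf1 imposes f)
bond 5 stroke at Sf2  (source Sf2 imposes f)
bond 1 stroke at I1  (I1: I, integral causality)
bond 2 stroke at I2  (prefer integral on I2)
bond 3 stroke at J1  (prefer integral on C1)
bond 4 stroke at R1  (J1: bond 3 brought effort, rest push out)

β0 |Sf1
β1 |I1
β2 |I2
β3 |J1
β4 |R1
β5 |Sf2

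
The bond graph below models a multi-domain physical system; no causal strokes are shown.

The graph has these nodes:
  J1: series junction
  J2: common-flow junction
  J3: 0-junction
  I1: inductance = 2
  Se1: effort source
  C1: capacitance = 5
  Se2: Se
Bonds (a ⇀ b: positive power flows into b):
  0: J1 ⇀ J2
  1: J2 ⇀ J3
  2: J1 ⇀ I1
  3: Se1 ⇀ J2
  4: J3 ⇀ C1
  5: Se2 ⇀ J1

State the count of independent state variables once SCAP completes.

β3 stroke at J2  (Se1 fixes effort; stroke away)
β5 stroke at J1  (source Se2 imposes e)
β2 stroke at I1  (I1 integral (f out))
β0 stroke at J1  (1-jn J1 has f-setter on 2)
β1 stroke at J2  (1-jn J2 has f-setter on 0)
β4 stroke at J3  (J3 needs exactly one e-in)

2  (C1, I1 all integral)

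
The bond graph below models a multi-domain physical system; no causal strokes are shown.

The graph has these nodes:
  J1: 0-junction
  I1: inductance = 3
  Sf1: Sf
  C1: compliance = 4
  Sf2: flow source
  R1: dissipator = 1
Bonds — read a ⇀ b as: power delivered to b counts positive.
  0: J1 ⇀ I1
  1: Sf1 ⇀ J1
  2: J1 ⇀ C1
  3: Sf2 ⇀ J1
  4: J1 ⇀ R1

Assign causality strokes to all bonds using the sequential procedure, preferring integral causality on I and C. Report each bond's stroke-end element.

β1 stroke→Sf1  (Sf1 fixes flow; stroke at Sf1)
β3 stroke→Sf2  (Sf2 fixes flow; stroke at Sf2)
β0 stroke→I1  (prefer integral on I1)
β2 stroke→J1  (C1: C, integral causality)
β4 stroke→R1  (common-e at J1 fixed by 2)

β0 stroke→I1
β1 stroke→Sf1
β2 stroke→J1
β3 stroke→Sf2
β4 stroke→R1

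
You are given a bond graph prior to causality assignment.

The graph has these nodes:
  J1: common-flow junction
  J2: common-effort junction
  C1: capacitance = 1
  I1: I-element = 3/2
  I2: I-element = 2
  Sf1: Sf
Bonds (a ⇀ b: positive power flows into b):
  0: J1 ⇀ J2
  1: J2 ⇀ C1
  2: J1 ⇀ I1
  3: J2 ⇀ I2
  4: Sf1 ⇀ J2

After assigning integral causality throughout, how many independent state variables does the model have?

bond 4 →Sf1  (source Sf1 imposes f)
bond 1 →J2  (C1 integral (e out))
bond 0 →J1  (0-jn J2 has e-setter on 1)
bond 3 →I2  (common-e at J2 fixed by 1)
bond 2 →I1  (J1 needs exactly one f-in)

3  (C1, I1, I2 all integral)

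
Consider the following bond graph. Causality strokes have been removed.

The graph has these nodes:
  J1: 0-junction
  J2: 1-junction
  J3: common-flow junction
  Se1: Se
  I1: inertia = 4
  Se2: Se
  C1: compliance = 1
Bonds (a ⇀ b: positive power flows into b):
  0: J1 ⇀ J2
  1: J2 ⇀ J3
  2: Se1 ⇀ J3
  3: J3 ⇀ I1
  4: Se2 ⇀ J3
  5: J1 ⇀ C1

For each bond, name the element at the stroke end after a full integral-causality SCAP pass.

bond 2 stroke→J3  (Se1: effort source, stroke at far end)
bond 4 stroke→J3  (Se2 fixes effort; stroke away)
bond 3 stroke→I1  (I1 outputs flow p/I1)
bond 1 stroke→J3  (1-jn J3 has f-setter on 3)
bond 0 stroke→J2  (J2: bond 1 brought flow, rest push out)
bond 5 stroke→J1  (only one effort-in slot at J1)

β0 stroke→J2
β1 stroke→J3
β2 stroke→J3
β3 stroke→I1
β4 stroke→J3
β5 stroke→J1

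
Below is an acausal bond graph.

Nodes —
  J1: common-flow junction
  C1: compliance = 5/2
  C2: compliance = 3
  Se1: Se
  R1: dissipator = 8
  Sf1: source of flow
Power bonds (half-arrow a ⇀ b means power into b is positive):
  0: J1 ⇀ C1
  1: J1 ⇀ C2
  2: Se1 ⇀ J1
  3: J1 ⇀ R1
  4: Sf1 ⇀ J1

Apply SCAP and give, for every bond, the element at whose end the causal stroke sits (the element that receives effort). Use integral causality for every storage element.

bond 0 stroke at J1
bond 1 stroke at J1
bond 2 stroke at J1
bond 3 stroke at J1
bond 4 stroke at Sf1

bond 2 |J1  (source Se1 imposes e)
bond 4 |Sf1  (Sf1 (Sf) sets flow on bond)
bond 0 |J1  (common-f at J1 fixed by 4)
bond 1 |J1  (1-jn J1 has f-setter on 4)
bond 3 |J1  (J1: bond 4 brought flow, rest push out)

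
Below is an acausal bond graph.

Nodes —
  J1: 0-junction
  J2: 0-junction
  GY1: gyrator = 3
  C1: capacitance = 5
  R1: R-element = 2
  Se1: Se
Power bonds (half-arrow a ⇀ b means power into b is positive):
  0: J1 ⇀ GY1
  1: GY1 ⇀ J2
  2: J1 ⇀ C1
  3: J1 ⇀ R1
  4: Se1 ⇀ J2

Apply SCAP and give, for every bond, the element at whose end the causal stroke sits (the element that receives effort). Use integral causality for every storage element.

β0 |GY1
β1 |GY1
β2 |J1
β3 |R1
β4 |J2

#4 |J2  (Se1 (Se) sets effort on bond)
#1 |GY1  (J2: bond 4 brought effort, rest push out)
#0 |GY1  (GY1: gyrator matches bond 1)
#2 |J1  (prefer integral on C1)
#3 |R1  (J1 effort already set via bond 2)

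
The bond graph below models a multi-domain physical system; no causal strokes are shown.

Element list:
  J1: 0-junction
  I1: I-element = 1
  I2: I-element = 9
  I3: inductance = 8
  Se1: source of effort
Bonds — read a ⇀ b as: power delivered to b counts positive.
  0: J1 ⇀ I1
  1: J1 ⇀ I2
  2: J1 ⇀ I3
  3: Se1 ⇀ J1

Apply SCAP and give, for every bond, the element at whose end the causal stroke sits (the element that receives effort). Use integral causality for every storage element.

β0 stroke at I1
β1 stroke at I2
β2 stroke at I3
β3 stroke at J1

b3 stroke at J1  (source Se1 imposes e)
b0 stroke at I1  (J1: bond 3 brought effort, rest push out)
b1 stroke at I2  (common-e at J1 fixed by 3)
b2 stroke at I3  (0-jn J1 has e-setter on 3)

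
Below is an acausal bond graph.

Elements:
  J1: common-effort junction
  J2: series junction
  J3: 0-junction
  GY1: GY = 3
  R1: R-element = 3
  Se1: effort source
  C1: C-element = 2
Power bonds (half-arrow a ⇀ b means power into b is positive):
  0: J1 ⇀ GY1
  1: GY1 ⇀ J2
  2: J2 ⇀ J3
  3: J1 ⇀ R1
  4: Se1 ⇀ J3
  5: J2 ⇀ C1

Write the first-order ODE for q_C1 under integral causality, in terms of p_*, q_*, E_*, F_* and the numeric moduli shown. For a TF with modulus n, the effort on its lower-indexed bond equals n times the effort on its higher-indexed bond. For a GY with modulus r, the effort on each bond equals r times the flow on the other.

dq_C1/dt = -E_Se1/3 - q_C1/6

bond 4 |J3  (source Se1 imposes e)
bond 2 |J2  (common-e at J3 fixed by 4)
bond 5 |J2  (C1 outputs effort q/C1)
bond 1 |GY1  (closing 1-jn rule on J2)
bond 0 |GY1  (GY1 both-in/both-out from 1)
bond 3 |J1  (J1: last free bond brings effort in)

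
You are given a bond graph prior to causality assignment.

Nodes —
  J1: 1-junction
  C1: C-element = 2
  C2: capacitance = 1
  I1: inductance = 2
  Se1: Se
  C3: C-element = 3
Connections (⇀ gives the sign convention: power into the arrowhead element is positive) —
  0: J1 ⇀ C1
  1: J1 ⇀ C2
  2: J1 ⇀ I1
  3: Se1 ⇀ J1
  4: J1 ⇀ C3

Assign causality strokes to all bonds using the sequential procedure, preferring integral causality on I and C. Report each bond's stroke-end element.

#0 stroke→J1
#1 stroke→J1
#2 stroke→I1
#3 stroke→J1
#4 stroke→J1

β3 →J1  (source Se1 imposes e)
β0 →J1  (C1: C, integral causality)
β1 →J1  (C2 outputs effort q/C2)
β2 →I1  (I1: I, integral causality)
β4 →J1  (common-f at J1 fixed by 2)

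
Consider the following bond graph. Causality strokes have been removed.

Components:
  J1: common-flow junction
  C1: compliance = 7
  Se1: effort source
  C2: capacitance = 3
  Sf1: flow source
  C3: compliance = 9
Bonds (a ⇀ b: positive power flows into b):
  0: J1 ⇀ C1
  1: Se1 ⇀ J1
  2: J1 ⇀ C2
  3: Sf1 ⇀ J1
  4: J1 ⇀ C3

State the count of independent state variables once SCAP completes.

b1 stroke at J1  (Se1: effort source, stroke at far end)
b3 stroke at Sf1  (Sf1 fixes flow; stroke at Sf1)
b0 stroke at J1  (J1 flow already set via bond 3)
b2 stroke at J1  (J1 flow already set via bond 3)
b4 stroke at J1  (1-jn J1 has f-setter on 3)

3  (C1, C2, C3 all integral)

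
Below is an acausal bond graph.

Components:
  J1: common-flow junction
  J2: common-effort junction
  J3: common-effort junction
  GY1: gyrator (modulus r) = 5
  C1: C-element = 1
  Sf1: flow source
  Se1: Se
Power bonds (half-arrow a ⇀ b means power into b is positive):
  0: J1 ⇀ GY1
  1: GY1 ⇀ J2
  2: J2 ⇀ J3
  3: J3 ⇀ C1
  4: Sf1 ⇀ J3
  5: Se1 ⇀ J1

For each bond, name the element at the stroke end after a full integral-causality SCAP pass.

β0 →GY1
β1 →GY1
β2 →J2
β3 →J3
β4 →Sf1
β5 →J1

β4 →Sf1  (Sf1 fixes flow; stroke at Sf1)
β5 →J1  (Se1 (Se) sets effort on bond)
β0 →GY1  (J1 needs exactly one f-in)
β1 →GY1  (GY GY1: same side as bond 0)
β2 →J2  (only one effort-in slot at J2)
β3 →J3  (only one effort-in slot at J3)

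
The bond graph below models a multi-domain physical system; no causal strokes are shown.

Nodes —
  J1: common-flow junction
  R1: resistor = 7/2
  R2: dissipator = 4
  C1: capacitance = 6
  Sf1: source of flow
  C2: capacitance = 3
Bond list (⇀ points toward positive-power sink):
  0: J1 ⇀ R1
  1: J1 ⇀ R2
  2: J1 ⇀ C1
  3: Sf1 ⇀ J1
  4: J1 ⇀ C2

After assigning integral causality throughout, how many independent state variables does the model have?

bond 3 →Sf1  (Sf1 fixes flow; stroke at Sf1)
bond 0 →J1  (J1 flow already set via bond 3)
bond 1 →J1  (J1: bond 3 brought flow, rest push out)
bond 2 →J1  (common-f at J1 fixed by 3)
bond 4 →J1  (1-jn J1 has f-setter on 3)

2  (C1, C2 all integral)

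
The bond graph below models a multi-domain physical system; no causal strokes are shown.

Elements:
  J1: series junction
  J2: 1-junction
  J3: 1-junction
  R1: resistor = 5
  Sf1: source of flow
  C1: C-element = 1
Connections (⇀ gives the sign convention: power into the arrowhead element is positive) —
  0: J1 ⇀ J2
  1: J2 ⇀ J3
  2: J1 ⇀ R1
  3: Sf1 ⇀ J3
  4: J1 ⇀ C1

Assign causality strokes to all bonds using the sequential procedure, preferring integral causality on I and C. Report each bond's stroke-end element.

β3 stroke at Sf1  (Sf1 (Sf) sets flow on bond)
β1 stroke at J3  (common-f at J3 fixed by 3)
β0 stroke at J2  (J2 flow already set via bond 1)
β2 stroke at J1  (J1 flow already set via bond 0)
β4 stroke at J1  (J1 flow already set via bond 0)

bond 0 |J2
bond 1 |J3
bond 2 |J1
bond 3 |Sf1
bond 4 |J1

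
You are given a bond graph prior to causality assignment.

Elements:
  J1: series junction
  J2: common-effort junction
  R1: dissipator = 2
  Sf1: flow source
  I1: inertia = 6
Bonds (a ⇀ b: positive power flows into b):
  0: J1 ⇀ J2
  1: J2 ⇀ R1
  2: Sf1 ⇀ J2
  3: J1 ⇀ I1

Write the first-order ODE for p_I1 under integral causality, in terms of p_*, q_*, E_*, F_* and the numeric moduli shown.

dp_I1/dt = -2*F_Sf1 - p_I1/3

β2 stroke→Sf1  (Sf1 fixes flow; stroke at Sf1)
β3 stroke→I1  (I1: I, integral causality)
β0 stroke→J1  (1-jn J1 has f-setter on 3)
β1 stroke→J2  (J2 needs exactly one e-in)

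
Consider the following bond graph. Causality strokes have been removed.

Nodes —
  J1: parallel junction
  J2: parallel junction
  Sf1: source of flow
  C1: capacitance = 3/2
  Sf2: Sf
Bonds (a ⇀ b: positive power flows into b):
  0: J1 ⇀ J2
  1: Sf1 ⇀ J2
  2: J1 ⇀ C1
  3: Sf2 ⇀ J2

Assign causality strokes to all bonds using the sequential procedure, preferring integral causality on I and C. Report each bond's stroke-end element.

b0 stroke→J2
b1 stroke→Sf1
b2 stroke→J1
b3 stroke→Sf2

β1 →Sf1  (source Sf1 imposes f)
β3 →Sf2  (Sf2 fixes flow; stroke at Sf2)
β0 →J2  (J2 needs exactly one e-in)
β2 →J1  (closing 0-jn rule on J1)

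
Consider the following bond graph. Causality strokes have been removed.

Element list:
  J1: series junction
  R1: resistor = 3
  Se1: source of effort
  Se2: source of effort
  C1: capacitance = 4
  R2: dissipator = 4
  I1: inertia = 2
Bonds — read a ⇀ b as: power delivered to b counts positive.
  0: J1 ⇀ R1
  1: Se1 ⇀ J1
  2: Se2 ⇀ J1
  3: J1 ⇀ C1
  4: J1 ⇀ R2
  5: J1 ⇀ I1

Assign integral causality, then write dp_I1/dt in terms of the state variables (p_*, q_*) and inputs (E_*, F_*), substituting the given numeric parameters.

dp_I1/dt = E_Se1 + E_Se2 - 7*p_I1/2 - q_C1/4

bond 1 stroke→J1  (Se1 (Se) sets effort on bond)
bond 2 stroke→J1  (Se2: effort source, stroke at far end)
bond 3 stroke→J1  (C1 integral (e out))
bond 5 stroke→I1  (I1 outputs flow p/I1)
bond 0 stroke→J1  (common-f at J1 fixed by 5)
bond 4 stroke→J1  (1-jn J1 has f-setter on 5)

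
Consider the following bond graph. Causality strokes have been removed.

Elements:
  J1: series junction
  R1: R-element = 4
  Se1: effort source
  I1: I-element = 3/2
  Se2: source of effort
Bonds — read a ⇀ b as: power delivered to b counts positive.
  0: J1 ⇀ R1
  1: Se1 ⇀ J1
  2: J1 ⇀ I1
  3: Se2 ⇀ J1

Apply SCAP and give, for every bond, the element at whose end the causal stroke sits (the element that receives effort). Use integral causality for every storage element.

β0 |J1
β1 |J1
β2 |I1
β3 |J1

b1 stroke at J1  (Se1 fixes effort; stroke away)
b3 stroke at J1  (source Se2 imposes e)
b2 stroke at I1  (I1: I, integral causality)
b0 stroke at J1  (common-f at J1 fixed by 2)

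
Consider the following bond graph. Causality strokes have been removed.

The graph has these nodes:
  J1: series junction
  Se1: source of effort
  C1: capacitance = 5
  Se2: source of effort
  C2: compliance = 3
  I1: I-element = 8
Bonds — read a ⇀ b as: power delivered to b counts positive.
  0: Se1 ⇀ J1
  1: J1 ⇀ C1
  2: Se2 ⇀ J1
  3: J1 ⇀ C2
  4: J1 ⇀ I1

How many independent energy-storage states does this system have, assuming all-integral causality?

3  (C1, C2, I1 all integral)

β0 |J1  (Se1: effort source, stroke at far end)
β2 |J1  (Se2 fixes effort; stroke away)
β1 |J1  (C1 outputs effort q/C1)
β3 |J1  (C2 outputs effort q/C2)
β4 |I1  (only one flow-in slot at J1)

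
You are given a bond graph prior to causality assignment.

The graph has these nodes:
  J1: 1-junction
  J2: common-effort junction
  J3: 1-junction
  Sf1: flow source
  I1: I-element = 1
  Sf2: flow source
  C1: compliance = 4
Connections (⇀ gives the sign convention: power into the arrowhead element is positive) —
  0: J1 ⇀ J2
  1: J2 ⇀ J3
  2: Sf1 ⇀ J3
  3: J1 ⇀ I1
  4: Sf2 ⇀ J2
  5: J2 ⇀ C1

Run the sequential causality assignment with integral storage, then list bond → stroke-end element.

bond 0 stroke→J1
bond 1 stroke→J3
bond 2 stroke→Sf1
bond 3 stroke→I1
bond 4 stroke→Sf2
bond 5 stroke→J2

β2 |Sf1  (Sf1: flow source, stroke at near end)
β4 |Sf2  (Sf2 (Sf) sets flow on bond)
β1 |J3  (common-f at J3 fixed by 2)
β3 |I1  (I1 integral (f out))
β0 |J1  (1-jn J1 has f-setter on 3)
β5 |J2  (J2 needs exactly one e-in)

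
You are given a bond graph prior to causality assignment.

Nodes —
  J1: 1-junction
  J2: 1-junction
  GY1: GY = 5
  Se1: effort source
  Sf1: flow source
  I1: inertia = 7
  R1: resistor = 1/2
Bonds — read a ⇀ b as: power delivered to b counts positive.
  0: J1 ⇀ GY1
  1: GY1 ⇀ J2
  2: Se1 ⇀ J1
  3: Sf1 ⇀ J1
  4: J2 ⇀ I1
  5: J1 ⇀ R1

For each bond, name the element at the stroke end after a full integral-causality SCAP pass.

#2 stroke at J1  (Se1 fixes effort; stroke away)
#3 stroke at Sf1  (Sf1 (Sf) sets flow on bond)
#0 stroke at J1  (J1 flow already set via bond 3)
#5 stroke at J1  (1-jn J1 has f-setter on 3)
#1 stroke at J2  (GY1 both-in/both-out from 0)
#4 stroke at I1  (closing 1-jn rule on J2)

b0 stroke at J1
b1 stroke at J2
b2 stroke at J1
b3 stroke at Sf1
b4 stroke at I1
b5 stroke at J1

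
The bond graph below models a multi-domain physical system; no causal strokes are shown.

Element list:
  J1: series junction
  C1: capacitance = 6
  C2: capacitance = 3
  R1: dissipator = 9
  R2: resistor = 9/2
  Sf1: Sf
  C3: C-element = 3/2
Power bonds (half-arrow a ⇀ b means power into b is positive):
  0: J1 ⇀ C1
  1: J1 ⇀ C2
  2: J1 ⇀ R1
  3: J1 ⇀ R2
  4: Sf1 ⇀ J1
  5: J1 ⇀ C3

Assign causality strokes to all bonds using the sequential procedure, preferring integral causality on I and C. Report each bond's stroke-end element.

bond 4 |Sf1  (Sf1 fixes flow; stroke at Sf1)
bond 0 |J1  (common-f at J1 fixed by 4)
bond 1 |J1  (J1 flow already set via bond 4)
bond 2 |J1  (J1: bond 4 brought flow, rest push out)
bond 3 |J1  (J1 flow already set via bond 4)
bond 5 |J1  (1-jn J1 has f-setter on 4)

bond 0 |J1
bond 1 |J1
bond 2 |J1
bond 3 |J1
bond 4 |Sf1
bond 5 |J1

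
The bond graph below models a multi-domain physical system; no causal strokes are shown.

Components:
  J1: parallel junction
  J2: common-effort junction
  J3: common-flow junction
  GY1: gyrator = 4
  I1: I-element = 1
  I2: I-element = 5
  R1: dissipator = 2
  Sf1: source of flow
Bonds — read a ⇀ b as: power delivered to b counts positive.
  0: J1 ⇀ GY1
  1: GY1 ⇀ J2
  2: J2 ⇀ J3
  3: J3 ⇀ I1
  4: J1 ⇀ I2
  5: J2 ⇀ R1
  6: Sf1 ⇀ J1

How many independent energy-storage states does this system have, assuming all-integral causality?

#6 stroke→Sf1  (Sf1 (Sf) sets flow on bond)
#3 stroke→I1  (I1: I, integral causality)
#2 stroke→J3  (common-f at J3 fixed by 3)
#4 stroke→I2  (I2 integral (f out))
#0 stroke→J1  (only one effort-in slot at J1)
#1 stroke→J2  (GY1: gyrator matches bond 0)
#5 stroke→R1  (0-jn J2 has e-setter on 1)

2  (I1, I2 all integral)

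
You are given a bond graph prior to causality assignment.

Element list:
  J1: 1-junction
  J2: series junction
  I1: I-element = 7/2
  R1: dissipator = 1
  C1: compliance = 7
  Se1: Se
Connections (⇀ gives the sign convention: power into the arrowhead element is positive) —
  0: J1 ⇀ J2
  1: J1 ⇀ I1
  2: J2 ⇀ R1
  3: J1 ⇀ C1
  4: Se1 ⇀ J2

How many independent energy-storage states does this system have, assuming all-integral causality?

bond 4 →J2  (Se1 (Se) sets effort on bond)
bond 1 →I1  (I1 outputs flow p/I1)
bond 0 →J1  (1-jn J1 has f-setter on 1)
bond 3 →J1  (1-jn J1 has f-setter on 1)
bond 2 →J2  (1-jn J2 has f-setter on 0)

2  (C1, I1 all integral)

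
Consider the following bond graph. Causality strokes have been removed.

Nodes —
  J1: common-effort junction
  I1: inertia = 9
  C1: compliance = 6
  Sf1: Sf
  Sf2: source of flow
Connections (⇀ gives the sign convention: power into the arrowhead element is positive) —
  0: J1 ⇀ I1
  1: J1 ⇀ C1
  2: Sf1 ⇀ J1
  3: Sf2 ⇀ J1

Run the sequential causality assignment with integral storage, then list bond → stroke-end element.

β2 stroke→Sf1  (Sf1: flow source, stroke at near end)
β3 stroke→Sf2  (Sf2 fixes flow; stroke at Sf2)
β0 stroke→I1  (I1 outputs flow p/I1)
β1 stroke→J1  (J1 needs exactly one e-in)

β0 →I1
β1 →J1
β2 →Sf1
β3 →Sf2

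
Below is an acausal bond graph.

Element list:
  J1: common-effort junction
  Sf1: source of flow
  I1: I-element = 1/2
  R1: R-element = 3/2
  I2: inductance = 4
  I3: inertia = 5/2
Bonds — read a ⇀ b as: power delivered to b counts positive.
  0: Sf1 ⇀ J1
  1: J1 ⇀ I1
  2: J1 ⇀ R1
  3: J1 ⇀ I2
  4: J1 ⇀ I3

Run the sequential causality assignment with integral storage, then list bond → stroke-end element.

β0 stroke at Sf1  (source Sf1 imposes f)
β1 stroke at I1  (I1: I, integral causality)
β3 stroke at I2  (prefer integral on I2)
β4 stroke at I3  (I3: I, integral causality)
β2 stroke at J1  (closing 0-jn rule on J1)

bond 0 stroke at Sf1
bond 1 stroke at I1
bond 2 stroke at J1
bond 3 stroke at I2
bond 4 stroke at I3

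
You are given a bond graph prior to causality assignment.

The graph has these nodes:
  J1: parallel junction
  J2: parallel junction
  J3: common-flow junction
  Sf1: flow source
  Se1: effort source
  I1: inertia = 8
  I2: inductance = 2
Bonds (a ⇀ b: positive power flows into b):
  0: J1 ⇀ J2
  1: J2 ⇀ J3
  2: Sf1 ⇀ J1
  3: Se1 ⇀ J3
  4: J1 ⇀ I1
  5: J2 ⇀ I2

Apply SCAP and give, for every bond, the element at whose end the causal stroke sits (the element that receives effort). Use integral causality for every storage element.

bond 2 stroke→Sf1  (source Sf1 imposes f)
bond 3 stroke→J3  (Se1: effort source, stroke at far end)
bond 1 stroke→J2  (J3 needs exactly one f-in)
bond 0 stroke→J1  (0-jn J2 has e-setter on 1)
bond 5 stroke→I2  (0-jn J2 has e-setter on 1)
bond 4 stroke→I1  (common-e at J1 fixed by 0)

β0 stroke at J1
β1 stroke at J2
β2 stroke at Sf1
β3 stroke at J3
β4 stroke at I1
β5 stroke at I2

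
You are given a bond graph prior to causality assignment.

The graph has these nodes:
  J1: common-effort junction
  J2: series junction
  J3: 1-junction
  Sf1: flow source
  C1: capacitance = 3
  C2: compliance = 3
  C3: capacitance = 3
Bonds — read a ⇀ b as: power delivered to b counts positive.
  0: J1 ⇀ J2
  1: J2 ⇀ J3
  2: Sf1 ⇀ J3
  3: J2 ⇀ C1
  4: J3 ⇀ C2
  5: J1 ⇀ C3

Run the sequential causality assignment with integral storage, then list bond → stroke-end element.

#0 →J2
#1 →J3
#2 →Sf1
#3 →J2
#4 →J3
#5 →J1

bond 2 |Sf1  (source Sf1 imposes f)
bond 1 |J3  (J3: bond 2 brought flow, rest push out)
bond 4 |J3  (common-f at J3 fixed by 2)
bond 0 |J2  (J2 flow already set via bond 1)
bond 3 |J2  (J2: bond 1 brought flow, rest push out)
bond 5 |J1  (J1: last free bond brings effort in)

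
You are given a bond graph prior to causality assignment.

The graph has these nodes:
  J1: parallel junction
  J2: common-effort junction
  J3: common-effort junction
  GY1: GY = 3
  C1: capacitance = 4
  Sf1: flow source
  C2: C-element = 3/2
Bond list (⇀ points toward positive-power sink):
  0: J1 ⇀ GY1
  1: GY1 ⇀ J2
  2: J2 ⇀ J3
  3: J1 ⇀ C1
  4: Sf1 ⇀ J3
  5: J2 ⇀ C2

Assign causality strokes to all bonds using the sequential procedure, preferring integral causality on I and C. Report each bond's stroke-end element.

b4 stroke at Sf1  (Sf1 (Sf) sets flow on bond)
b2 stroke at J3  (only one effort-in slot at J3)
b3 stroke at J1  (C1 integral (e out))
b0 stroke at GY1  (common-e at J1 fixed by 3)
b1 stroke at GY1  (GY GY1: same side as bond 0)
b5 stroke at J2  (J2: last free bond brings effort in)

b0 →GY1
b1 →GY1
b2 →J3
b3 →J1
b4 →Sf1
b5 →J2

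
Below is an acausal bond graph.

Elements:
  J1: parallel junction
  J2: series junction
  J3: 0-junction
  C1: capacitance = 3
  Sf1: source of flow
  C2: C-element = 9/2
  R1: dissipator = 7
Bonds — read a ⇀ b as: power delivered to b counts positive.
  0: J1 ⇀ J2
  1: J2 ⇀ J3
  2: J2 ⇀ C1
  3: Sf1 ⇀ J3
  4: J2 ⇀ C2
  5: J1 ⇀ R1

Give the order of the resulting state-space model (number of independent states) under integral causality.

2  (C1, C2 all integral)

b3 stroke at Sf1  (Sf1 fixes flow; stroke at Sf1)
b1 stroke at J3  (closing 0-jn rule on J3)
b0 stroke at J2  (J2 flow already set via bond 1)
b2 stroke at J2  (J2: bond 1 brought flow, rest push out)
b4 stroke at J2  (common-f at J2 fixed by 1)
b5 stroke at J1  (closing 0-jn rule on J1)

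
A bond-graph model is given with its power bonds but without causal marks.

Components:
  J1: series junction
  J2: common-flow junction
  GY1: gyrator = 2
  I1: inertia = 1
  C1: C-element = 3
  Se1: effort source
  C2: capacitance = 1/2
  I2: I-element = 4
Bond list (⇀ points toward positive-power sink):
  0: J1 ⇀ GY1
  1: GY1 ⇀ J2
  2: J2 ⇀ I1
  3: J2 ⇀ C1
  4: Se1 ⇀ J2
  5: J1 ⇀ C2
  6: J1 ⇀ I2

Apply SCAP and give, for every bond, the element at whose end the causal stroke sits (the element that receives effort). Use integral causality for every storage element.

bond 4 stroke at J2  (source Se1 imposes e)
bond 2 stroke at I1  (I1: I, integral causality)
bond 1 stroke at J2  (J2 flow already set via bond 2)
bond 3 stroke at J2  (common-f at J2 fixed by 2)
bond 0 stroke at J1  (GY GY1: same side as bond 1)
bond 5 stroke at J1  (prefer integral on C2)
bond 6 stroke at I2  (J1: last free bond brings flow in)

b0 stroke→J1
b1 stroke→J2
b2 stroke→I1
b3 stroke→J2
b4 stroke→J2
b5 stroke→J1
b6 stroke→I2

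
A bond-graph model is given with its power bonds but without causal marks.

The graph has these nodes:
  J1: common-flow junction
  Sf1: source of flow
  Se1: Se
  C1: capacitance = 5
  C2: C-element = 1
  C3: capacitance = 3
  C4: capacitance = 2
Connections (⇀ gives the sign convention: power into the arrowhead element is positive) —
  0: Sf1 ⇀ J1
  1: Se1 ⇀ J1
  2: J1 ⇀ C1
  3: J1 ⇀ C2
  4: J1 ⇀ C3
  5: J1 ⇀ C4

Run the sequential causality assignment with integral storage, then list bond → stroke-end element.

b0 stroke→Sf1
b1 stroke→J1
b2 stroke→J1
b3 stroke→J1
b4 stroke→J1
b5 stroke→J1

β0 stroke→Sf1  (source Sf1 imposes f)
β1 stroke→J1  (Se1 fixes effort; stroke away)
β2 stroke→J1  (J1: bond 0 brought flow, rest push out)
β3 stroke→J1  (common-f at J1 fixed by 0)
β4 stroke→J1  (1-jn J1 has f-setter on 0)
β5 stroke→J1  (J1: bond 0 brought flow, rest push out)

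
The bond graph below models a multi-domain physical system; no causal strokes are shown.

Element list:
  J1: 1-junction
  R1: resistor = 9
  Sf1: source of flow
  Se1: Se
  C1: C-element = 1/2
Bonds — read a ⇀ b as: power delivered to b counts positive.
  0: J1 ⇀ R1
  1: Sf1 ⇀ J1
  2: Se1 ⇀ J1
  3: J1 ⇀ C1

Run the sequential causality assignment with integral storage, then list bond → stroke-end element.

b1 stroke→Sf1  (source Sf1 imposes f)
b2 stroke→J1  (Se1: effort source, stroke at far end)
b0 stroke→J1  (J1: bond 1 brought flow, rest push out)
b3 stroke→J1  (J1: bond 1 brought flow, rest push out)

bond 0 stroke→J1
bond 1 stroke→Sf1
bond 2 stroke→J1
bond 3 stroke→J1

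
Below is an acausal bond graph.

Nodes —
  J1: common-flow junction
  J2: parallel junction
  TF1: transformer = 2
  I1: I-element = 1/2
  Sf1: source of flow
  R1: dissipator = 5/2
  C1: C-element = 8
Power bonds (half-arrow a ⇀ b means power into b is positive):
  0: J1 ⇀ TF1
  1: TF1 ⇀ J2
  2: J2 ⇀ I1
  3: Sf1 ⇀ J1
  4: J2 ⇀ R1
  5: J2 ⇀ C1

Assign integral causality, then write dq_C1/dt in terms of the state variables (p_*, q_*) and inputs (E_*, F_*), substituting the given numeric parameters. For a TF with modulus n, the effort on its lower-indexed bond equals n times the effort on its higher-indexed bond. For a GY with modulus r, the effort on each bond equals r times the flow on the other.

β3 →Sf1  (Sf1 fixes flow; stroke at Sf1)
β0 →J1  (common-f at J1 fixed by 3)
β1 →TF1  (TF TF1: opposite of bond 0)
β2 →I1  (I1 outputs flow p/I1)
β5 →J2  (prefer integral on C1)
β4 →R1  (J2 effort already set via bond 5)

dq_C1/dt = 2*F_Sf1 - 2*p_I1 - q_C1/20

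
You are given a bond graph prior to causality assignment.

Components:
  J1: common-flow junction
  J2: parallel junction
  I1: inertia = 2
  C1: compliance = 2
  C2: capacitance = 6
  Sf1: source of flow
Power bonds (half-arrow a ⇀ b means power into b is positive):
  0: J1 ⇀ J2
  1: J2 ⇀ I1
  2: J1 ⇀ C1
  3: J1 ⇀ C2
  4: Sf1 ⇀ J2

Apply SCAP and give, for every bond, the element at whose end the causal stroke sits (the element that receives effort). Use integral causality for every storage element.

#4 stroke→Sf1  (Sf1 (Sf) sets flow on bond)
#1 stroke→I1  (I1 integral (f out))
#0 stroke→J2  (closing 0-jn rule on J2)
#2 stroke→J1  (J1 flow already set via bond 0)
#3 stroke→J1  (common-f at J1 fixed by 0)

bond 0 stroke→J2
bond 1 stroke→I1
bond 2 stroke→J1
bond 3 stroke→J1
bond 4 stroke→Sf1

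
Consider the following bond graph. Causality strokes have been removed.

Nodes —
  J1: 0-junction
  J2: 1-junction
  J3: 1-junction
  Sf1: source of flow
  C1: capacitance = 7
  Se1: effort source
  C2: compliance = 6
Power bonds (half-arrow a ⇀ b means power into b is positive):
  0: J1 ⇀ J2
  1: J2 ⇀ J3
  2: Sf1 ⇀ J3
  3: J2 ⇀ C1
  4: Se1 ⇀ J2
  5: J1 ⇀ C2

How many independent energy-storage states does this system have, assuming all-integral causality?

2  (C1, C2 all integral)

β2 |Sf1  (source Sf1 imposes f)
β4 |J2  (Se1: effort source, stroke at far end)
β1 |J3  (common-f at J3 fixed by 2)
β0 |J2  (1-jn J2 has f-setter on 1)
β3 |J2  (common-f at J2 fixed by 1)
β5 |J1  (J1: last free bond brings effort in)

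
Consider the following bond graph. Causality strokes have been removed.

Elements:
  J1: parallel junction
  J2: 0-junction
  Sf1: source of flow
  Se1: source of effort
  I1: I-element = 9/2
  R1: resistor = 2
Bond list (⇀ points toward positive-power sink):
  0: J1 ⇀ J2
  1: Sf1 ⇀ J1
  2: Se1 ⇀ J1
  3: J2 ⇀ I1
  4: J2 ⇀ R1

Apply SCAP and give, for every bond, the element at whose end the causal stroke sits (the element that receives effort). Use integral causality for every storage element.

bond 0 stroke at J2
bond 1 stroke at Sf1
bond 2 stroke at J1
bond 3 stroke at I1
bond 4 stroke at R1

β1 stroke at Sf1  (Sf1 (Sf) sets flow on bond)
β2 stroke at J1  (source Se1 imposes e)
β0 stroke at J2  (J1: bond 2 brought effort, rest push out)
β3 stroke at I1  (0-jn J2 has e-setter on 0)
β4 stroke at R1  (J2: bond 0 brought effort, rest push out)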